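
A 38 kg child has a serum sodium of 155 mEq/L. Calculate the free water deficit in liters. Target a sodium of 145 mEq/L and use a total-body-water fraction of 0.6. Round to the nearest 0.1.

1.6 L

TBW = 0.6 · 38 = 22.8 L
Free water deficit = TBW · (Na/145 − 1)
= 22.8 · (155/145 − 1)
= 22.8 · 0.069
= 1.57 L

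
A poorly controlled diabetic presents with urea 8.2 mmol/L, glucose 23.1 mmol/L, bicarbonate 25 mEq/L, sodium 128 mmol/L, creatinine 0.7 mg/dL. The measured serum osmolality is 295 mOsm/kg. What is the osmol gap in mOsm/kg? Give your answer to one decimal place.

7.7 mOsm/kg

Calculated osmolality = 2·Na + glucose + urea
= 2·128 + 23.1 + 8.2
= 256 + 23.10 + 8.20
= 287.3 mOsm/kg ≈ 287.3 mOsm/kg
Osmolar gap = measured − calculated = 295 − 287.3 = 7.7 mOsm/kg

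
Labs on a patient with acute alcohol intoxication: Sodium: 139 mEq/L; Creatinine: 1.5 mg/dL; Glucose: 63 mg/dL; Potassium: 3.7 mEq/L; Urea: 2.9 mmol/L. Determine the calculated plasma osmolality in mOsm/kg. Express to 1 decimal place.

284.4 mOsm/kg

Calculated osmolality = 2·Na + glucose/18 + urea
= 2·139 + 63/18 + 2.9
= 278 + 3.50 + 2.90
= 284.4 mOsm/kg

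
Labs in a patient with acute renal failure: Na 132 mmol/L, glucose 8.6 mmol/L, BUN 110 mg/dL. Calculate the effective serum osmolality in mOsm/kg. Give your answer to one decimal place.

Effective osmolality excludes urea (freely permeant across cell membranes):
2·Na + glucose
= 2·132 + 8.6
= 264 + 8.6
= 272.6 mOsm/kg

272.6 mOsm/kg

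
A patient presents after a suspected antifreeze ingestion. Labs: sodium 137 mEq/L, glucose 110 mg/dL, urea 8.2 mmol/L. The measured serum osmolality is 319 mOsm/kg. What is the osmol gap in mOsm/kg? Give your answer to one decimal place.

30.7 mOsm/kg

Calculated osmolality = 2·Na + glucose/18 + urea
= 2·137 + 110/18 + 8.2
= 274 + 6.11 + 8.20
= 288.31 mOsm/kg ≈ 288.3 mOsm/kg
Osmolar gap = measured − calculated = 319 − 288.3 = 30.7 mOsm/kg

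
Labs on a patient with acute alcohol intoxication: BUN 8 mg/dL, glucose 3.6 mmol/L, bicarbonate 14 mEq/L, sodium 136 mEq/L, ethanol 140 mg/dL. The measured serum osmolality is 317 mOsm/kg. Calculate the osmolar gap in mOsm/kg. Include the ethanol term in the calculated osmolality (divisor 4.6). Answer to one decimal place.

Calculated osmolality = 2·Na + glucose + BUN/2.8 + ethanol/4.6
= 2·136 + 3.6 + 8/2.8 + 140/4.6
= 272 + 3.60 + 2.86 + 30.43
= 308.89 mOsm/kg ≈ 308.9 mOsm/kg
Osmolar gap = measured − calculated = 317 − 308.9 = 8.1 mOsm/kg

8.1 mOsm/kg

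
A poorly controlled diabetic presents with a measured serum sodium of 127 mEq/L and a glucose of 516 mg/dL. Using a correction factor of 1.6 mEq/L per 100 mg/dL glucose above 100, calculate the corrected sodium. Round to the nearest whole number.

Corrected Na = measured Na + 1.6 · (glucose − 100)/100
= 127 + 1.6 · (516 − 100)/100
= 127 + 6.7
= 133.7 mEq/L

134 mEq/L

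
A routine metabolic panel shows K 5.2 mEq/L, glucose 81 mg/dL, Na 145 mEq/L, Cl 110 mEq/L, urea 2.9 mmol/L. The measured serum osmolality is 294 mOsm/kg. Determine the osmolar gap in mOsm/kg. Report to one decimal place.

-3.4 mOsm/kg

Calculated osmolality = 2·Na + glucose/18 + urea
= 2·145 + 81/18 + 2.9
= 290 + 4.50 + 2.90
= 297.4 mOsm/kg ≈ 297.4 mOsm/kg
Osmolar gap = measured − calculated = 294 − 297.4 = -3.4 mOsm/kg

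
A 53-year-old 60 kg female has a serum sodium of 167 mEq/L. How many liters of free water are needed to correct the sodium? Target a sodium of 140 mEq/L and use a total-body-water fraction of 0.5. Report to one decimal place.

5.8 L

TBW = 0.5 · 60 = 30 L
Free water deficit = TBW · (Na/140 − 1)
= 30 · (167/140 − 1)
= 30 · 0.1929
= 5.79 L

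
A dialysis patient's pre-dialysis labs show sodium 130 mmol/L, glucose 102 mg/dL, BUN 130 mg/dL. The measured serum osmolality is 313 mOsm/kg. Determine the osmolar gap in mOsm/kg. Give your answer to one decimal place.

0.9 mOsm/kg

Calculated osmolality = 2·Na + glucose/18 + BUN/2.8
= 2·130 + 102/18 + 130/2.8
= 260 + 5.67 + 46.43
= 312.1 mOsm/kg ≈ 312.1 mOsm/kg
Osmolar gap = measured − calculated = 313 − 312.1 = 0.9 mOsm/kg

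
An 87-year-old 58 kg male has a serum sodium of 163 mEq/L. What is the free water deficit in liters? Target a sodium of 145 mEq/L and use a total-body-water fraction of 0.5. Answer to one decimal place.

TBW = 0.5 · 58 = 29 L
Free water deficit = TBW · (Na/145 − 1)
= 29 · (163/145 − 1)
= 29 · 0.1241
= 3.6 L

3.6 L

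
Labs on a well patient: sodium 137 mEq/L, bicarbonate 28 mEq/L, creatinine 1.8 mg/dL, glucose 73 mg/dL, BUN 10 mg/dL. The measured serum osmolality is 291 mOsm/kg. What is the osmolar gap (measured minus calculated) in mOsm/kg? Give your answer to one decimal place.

Calculated osmolality = 2·Na + glucose/18 + BUN/2.8
= 2·137 + 73/18 + 10/2.8
= 274 + 4.06 + 3.57
= 281.63 mOsm/kg ≈ 281.6 mOsm/kg
Osmolar gap = measured − calculated = 291 − 281.6 = 9.4 mOsm/kg

9.4 mOsm/kg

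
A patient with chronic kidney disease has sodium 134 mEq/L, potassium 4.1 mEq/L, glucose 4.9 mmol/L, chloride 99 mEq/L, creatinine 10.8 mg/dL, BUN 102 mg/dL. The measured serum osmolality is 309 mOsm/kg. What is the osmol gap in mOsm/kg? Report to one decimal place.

Calculated osmolality = 2·Na + glucose + BUN/2.8
= 2·134 + 4.9 + 102/2.8
= 268 + 4.90 + 36.43
= 309.33 mOsm/kg ≈ 309.3 mOsm/kg
Osmolar gap = measured − calculated = 309 − 309.3 = -0.3 mOsm/kg

-0.3 mOsm/kg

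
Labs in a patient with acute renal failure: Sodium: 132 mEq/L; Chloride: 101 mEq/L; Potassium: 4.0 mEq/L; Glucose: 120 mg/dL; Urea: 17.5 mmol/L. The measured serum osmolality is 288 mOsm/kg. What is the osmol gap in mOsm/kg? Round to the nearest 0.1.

Calculated osmolality = 2·Na + glucose/18 + urea
= 2·132 + 120/18 + 17.5
= 264 + 6.67 + 17.50
= 288.17 mOsm/kg ≈ 288.2 mOsm/kg
Osmolar gap = measured − calculated = 288 − 288.2 = -0.2 mOsm/kg

-0.2 mOsm/kg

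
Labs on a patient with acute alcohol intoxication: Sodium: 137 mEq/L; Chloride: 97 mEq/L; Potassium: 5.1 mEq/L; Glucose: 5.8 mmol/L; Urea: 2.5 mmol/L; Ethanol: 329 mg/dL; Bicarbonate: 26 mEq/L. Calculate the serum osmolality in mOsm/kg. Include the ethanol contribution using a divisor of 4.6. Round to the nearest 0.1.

353.8 mOsm/kg

Calculated osmolality = 2·Na + glucose + urea + ethanol/4.6
= 2·137 + 5.8 + 2.5 + 329/4.6
= 274 + 5.80 + 2.50 + 71.52
= 353.82 mOsm/kg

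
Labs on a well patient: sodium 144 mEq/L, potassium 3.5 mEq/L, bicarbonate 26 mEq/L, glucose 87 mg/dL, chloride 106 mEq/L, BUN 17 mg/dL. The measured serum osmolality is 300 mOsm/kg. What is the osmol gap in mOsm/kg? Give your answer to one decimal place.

Calculated osmolality = 2·Na + glucose/18 + BUN/2.8
= 2·144 + 87/18 + 17/2.8
= 288 + 4.83 + 6.07
= 298.9 mOsm/kg ≈ 298.9 mOsm/kg
Osmolar gap = measured − calculated = 300 − 298.9 = 1.1 mOsm/kg

1.1 mOsm/kg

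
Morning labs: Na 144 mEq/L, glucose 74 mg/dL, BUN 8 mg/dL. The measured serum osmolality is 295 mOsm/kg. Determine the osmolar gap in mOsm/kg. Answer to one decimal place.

Calculated osmolality = 2·Na + glucose/18 + BUN/2.8
= 2·144 + 74/18 + 8/2.8
= 288 + 4.11 + 2.86
= 294.97 mOsm/kg ≈ 295.0 mOsm/kg
Osmolar gap = measured − calculated = 295 − 295.0 = 0.0 mOsm/kg

0.0 mOsm/kg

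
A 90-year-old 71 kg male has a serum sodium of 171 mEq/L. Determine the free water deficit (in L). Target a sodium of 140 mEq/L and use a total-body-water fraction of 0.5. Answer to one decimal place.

TBW = 0.5 · 71 = 35.5 L
Free water deficit = TBW · (Na/140 − 1)
= 35.5 · (171/140 − 1)
= 35.5 · 0.2214
= 7.86 L

7.9 L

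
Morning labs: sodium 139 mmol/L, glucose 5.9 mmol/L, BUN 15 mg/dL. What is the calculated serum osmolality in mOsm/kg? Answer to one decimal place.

289.3 mOsm/kg

Calculated osmolality = 2·Na + glucose + BUN/2.8
= 2·139 + 5.9 + 15/2.8
= 278 + 5.90 + 5.36
= 289.26 mOsm/kg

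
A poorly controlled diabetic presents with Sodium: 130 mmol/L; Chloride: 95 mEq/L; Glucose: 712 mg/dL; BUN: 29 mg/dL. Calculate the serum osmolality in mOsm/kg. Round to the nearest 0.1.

Calculated osmolality = 2·Na + glucose/18 + BUN/2.8
= 2·130 + 712/18 + 29/2.8
= 260 + 39.56 + 10.36
= 309.92 mOsm/kg

309.9 mOsm/kg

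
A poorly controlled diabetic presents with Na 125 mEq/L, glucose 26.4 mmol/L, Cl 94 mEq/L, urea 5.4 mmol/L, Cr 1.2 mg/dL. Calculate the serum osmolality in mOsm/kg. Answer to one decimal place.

281.8 mOsm/kg

Calculated osmolality = 2·Na + glucose + urea
= 2·125 + 26.4 + 5.4
= 250 + 26.40 + 5.40
= 281.8 mOsm/kg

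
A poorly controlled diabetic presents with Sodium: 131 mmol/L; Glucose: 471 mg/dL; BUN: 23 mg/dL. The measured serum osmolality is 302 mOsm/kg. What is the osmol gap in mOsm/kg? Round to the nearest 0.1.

5.6 mOsm/kg

Calculated osmolality = 2·Na + glucose/18 + BUN/2.8
= 2·131 + 471/18 + 23/2.8
= 262 + 26.17 + 8.21
= 296.38 mOsm/kg ≈ 296.4 mOsm/kg
Osmolar gap = measured − calculated = 302 − 296.4 = 5.6 mOsm/kg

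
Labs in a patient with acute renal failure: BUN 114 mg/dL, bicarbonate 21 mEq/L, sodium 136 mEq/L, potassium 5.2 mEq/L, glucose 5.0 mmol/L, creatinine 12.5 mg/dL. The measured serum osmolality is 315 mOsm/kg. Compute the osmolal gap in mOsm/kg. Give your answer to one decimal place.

-2.7 mOsm/kg

Calculated osmolality = 2·Na + glucose + BUN/2.8
= 2·136 + 5 + 114/2.8
= 272 + 5 + 40.71
= 317.71 mOsm/kg ≈ 317.7 mOsm/kg
Osmolar gap = measured − calculated = 315 − 317.7 = -2.7 mOsm/kg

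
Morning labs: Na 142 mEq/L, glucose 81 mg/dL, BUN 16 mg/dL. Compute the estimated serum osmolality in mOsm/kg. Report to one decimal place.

294.2 mOsm/kg

Calculated osmolality = 2·Na + glucose/18 + BUN/2.8
= 2·142 + 81/18 + 16/2.8
= 284 + 4.50 + 5.71
= 294.21 mOsm/kg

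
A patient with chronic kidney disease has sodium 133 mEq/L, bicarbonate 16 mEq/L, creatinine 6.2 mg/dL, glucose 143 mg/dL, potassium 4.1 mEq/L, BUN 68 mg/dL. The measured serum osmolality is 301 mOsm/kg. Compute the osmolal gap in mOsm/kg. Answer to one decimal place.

2.8 mOsm/kg

Calculated osmolality = 2·Na + glucose/18 + BUN/2.8
= 2·133 + 143/18 + 68/2.8
= 266 + 7.94 + 24.29
= 298.23 mOsm/kg ≈ 298.2 mOsm/kg
Osmolar gap = measured − calculated = 301 − 298.2 = 2.8 mOsm/kg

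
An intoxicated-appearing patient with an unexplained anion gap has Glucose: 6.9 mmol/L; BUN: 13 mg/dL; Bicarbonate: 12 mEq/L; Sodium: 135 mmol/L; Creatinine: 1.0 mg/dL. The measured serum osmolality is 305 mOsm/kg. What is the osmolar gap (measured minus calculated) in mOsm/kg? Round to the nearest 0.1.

23.5 mOsm/kg

Calculated osmolality = 2·Na + glucose + BUN/2.8
= 2·135 + 6.9 + 13/2.8
= 270 + 6.90 + 4.64
= 281.54 mOsm/kg ≈ 281.5 mOsm/kg
Osmolar gap = measured − calculated = 305 − 281.5 = 23.5 mOsm/kg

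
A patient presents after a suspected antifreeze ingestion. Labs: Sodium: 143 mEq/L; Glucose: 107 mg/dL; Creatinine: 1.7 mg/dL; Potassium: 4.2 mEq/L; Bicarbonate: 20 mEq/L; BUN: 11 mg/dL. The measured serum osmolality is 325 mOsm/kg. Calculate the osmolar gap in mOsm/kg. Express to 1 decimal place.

29.1 mOsm/kg

Calculated osmolality = 2·Na + glucose/18 + BUN/2.8
= 2·143 + 107/18 + 11/2.8
= 286 + 5.94 + 3.93
= 295.87 mOsm/kg ≈ 295.9 mOsm/kg
Osmolar gap = measured − calculated = 325 − 295.9 = 29.1 mOsm/kg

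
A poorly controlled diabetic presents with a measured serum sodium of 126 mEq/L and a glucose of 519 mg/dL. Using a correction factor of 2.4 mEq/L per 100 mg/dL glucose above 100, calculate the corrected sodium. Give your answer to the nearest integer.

136 mEq/L

Corrected Na = measured Na + 2.4 · (glucose − 100)/100
= 126 + 2.4 · (519 − 100)/100
= 126 + 10.1
= 136.1 mEq/L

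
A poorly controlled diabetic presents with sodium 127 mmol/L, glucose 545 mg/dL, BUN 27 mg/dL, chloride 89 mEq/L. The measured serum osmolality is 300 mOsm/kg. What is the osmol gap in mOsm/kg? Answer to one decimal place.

Calculated osmolality = 2·Na + glucose/18 + BUN/2.8
= 2·127 + 545/18 + 27/2.8
= 254 + 30.28 + 9.64
= 293.92 mOsm/kg ≈ 293.9 mOsm/kg
Osmolar gap = measured − calculated = 300 − 293.9 = 6.1 mOsm/kg

6.1 mOsm/kg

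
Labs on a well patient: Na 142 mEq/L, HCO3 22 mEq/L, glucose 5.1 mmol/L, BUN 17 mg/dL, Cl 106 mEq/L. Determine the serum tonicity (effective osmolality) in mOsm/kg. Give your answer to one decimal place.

Effective osmolality excludes urea (freely permeant across cell membranes):
2·Na + glucose
= 2·142 + 5.1
= 284 + 5.1
= 289.1 mOsm/kg

289.1 mOsm/kg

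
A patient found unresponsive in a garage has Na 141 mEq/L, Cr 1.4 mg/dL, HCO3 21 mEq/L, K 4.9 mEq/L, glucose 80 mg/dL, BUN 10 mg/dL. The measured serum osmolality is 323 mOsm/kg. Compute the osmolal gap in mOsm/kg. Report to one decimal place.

Calculated osmolality = 2·Na + glucose/18 + BUN/2.8
= 2·141 + 80/18 + 10/2.8
= 282 + 4.44 + 3.57
= 290.01 mOsm/kg ≈ 290.0 mOsm/kg
Osmolar gap = measured − calculated = 323 − 290.0 = 33.0 mOsm/kg

33.0 mOsm/kg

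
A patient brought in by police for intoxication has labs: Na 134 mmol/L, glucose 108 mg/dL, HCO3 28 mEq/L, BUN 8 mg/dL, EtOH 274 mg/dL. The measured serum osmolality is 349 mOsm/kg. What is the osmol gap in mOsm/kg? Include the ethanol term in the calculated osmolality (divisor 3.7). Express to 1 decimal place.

Calculated osmolality = 2·Na + glucose/18 + BUN/2.8 + ethanol/3.7
= 2·134 + 108/18 + 8/2.8 + 274/3.7
= 268 + 6 + 2.86 + 74.05
= 350.91 mOsm/kg ≈ 350.9 mOsm/kg
Osmolar gap = measured − calculated = 349 − 350.9 = -1.9 mOsm/kg

-1.9 mOsm/kg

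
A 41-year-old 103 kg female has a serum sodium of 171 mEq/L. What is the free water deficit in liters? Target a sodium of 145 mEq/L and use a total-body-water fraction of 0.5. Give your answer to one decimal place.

TBW = 0.5 · 103 = 51.5 L
Free water deficit = TBW · (Na/145 − 1)
= 51.5 · (171/145 − 1)
= 51.5 · 0.1793
= 9.23 L

9.2 L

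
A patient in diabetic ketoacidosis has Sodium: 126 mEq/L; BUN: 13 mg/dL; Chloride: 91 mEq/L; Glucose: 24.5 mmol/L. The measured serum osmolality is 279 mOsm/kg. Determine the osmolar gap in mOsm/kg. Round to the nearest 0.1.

Calculated osmolality = 2·Na + glucose + BUN/2.8
= 2·126 + 24.5 + 13/2.8
= 252 + 24.50 + 4.64
= 281.14 mOsm/kg ≈ 281.1 mOsm/kg
Osmolar gap = measured − calculated = 279 − 281.1 = -2.1 mOsm/kg

-2.1 mOsm/kg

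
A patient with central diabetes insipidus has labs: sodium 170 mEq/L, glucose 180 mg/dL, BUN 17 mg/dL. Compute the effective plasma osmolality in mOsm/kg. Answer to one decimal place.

Effective osmolality excludes urea (freely permeant across cell membranes):
2·Na + glucose/18
= 2·170 + 180/18
= 340 + 10
= 350 mOsm/kg

350.0 mOsm/kg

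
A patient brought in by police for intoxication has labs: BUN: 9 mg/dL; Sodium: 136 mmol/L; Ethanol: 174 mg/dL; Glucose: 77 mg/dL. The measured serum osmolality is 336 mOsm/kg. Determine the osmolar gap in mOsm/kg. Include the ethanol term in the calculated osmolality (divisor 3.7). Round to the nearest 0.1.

9.5 mOsm/kg

Calculated osmolality = 2·Na + glucose/18 + BUN/2.8 + ethanol/3.7
= 2·136 + 77/18 + 9/2.8 + 174/3.7
= 272 + 4.28 + 3.21 + 47.03
= 326.52 mOsm/kg ≈ 326.5 mOsm/kg
Osmolar gap = measured − calculated = 336 − 326.5 = 9.5 mOsm/kg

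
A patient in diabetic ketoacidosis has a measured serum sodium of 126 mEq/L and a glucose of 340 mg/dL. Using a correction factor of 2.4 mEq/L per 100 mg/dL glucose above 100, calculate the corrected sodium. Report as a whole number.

Corrected Na = measured Na + 2.4 · (glucose − 100)/100
= 126 + 2.4 · (340 − 100)/100
= 126 + 5.8
= 131.8 mEq/L

132 mEq/L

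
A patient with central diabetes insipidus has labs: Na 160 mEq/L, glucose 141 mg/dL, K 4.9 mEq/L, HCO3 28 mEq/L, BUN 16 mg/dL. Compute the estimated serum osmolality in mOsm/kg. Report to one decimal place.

Calculated osmolality = 2·Na + glucose/18 + BUN/2.8
= 2·160 + 141/18 + 16/2.8
= 320 + 7.83 + 5.71
= 333.54 mOsm/kg

333.5 mOsm/kg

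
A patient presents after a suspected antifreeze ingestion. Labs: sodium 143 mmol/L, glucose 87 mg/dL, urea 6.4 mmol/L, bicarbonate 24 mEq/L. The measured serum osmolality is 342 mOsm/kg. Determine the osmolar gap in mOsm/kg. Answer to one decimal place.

44.8 mOsm/kg

Calculated osmolality = 2·Na + glucose/18 + urea
= 2·143 + 87/18 + 6.4
= 286 + 4.83 + 6.40
= 297.23 mOsm/kg ≈ 297.2 mOsm/kg
Osmolar gap = measured − calculated = 342 − 297.2 = 44.8 mOsm/kg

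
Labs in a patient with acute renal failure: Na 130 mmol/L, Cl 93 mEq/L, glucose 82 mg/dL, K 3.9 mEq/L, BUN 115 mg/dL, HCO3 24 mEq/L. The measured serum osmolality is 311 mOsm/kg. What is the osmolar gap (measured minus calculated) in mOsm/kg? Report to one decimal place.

5.4 mOsm/kg

Calculated osmolality = 2·Na + glucose/18 + BUN/2.8
= 2·130 + 82/18 + 115/2.8
= 260 + 4.56 + 41.07
= 305.63 mOsm/kg ≈ 305.6 mOsm/kg
Osmolar gap = measured − calculated = 311 − 305.6 = 5.4 mOsm/kg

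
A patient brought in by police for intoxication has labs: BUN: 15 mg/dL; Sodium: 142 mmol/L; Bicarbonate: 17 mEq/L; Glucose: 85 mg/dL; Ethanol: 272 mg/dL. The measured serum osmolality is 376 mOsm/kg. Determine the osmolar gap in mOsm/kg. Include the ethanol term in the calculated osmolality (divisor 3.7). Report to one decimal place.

8.4 mOsm/kg

Calculated osmolality = 2·Na + glucose/18 + BUN/2.8 + ethanol/3.7
= 2·142 + 85/18 + 15/2.8 + 272/3.7
= 284 + 4.72 + 5.36 + 73.51
= 367.59 mOsm/kg ≈ 367.6 mOsm/kg
Osmolar gap = measured − calculated = 376 − 367.6 = 8.4 mOsm/kg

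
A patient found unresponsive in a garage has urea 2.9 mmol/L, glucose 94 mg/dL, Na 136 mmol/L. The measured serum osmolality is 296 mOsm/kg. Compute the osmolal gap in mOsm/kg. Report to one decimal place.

Calculated osmolality = 2·Na + glucose/18 + urea
= 2·136 + 94/18 + 2.9
= 272 + 5.22 + 2.90
= 280.12 mOsm/kg ≈ 280.1 mOsm/kg
Osmolar gap = measured − calculated = 296 − 280.1 = 15.9 mOsm/kg

15.9 mOsm/kg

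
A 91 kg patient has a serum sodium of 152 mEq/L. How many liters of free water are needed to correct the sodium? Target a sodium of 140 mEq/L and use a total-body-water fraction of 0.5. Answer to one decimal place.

3.9 L

TBW = 0.5 · 91 = 45.5 L
Free water deficit = TBW · (Na/140 − 1)
= 45.5 · (152/140 − 1)
= 45.5 · 0.0857
= 3.9 L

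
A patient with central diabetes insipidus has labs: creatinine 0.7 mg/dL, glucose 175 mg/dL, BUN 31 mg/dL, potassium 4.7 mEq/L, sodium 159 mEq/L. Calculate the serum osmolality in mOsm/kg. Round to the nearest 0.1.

338.8 mOsm/kg

Calculated osmolality = 2·Na + glucose/18 + BUN/2.8
= 2·159 + 175/18 + 31/2.8
= 318 + 9.72 + 11.07
= 338.79 mOsm/kg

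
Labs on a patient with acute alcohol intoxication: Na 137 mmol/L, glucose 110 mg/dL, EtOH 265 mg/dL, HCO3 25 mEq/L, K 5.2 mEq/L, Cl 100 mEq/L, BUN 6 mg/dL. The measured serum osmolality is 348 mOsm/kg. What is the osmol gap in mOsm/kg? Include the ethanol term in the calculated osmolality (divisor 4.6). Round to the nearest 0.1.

Calculated osmolality = 2·Na + glucose/18 + BUN/2.8 + ethanol/4.6
= 2·137 + 110/18 + 6/2.8 + 265/4.6
= 274 + 6.11 + 2.14 + 57.61
= 339.86 mOsm/kg ≈ 339.9 mOsm/kg
Osmolar gap = measured − calculated = 348 − 339.9 = 8.1 mOsm/kg

8.1 mOsm/kg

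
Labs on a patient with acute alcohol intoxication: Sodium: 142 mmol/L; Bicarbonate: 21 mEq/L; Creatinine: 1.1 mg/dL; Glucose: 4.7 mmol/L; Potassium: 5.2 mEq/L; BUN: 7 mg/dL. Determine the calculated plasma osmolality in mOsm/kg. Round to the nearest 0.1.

Calculated osmolality = 2·Na + glucose + BUN/2.8
= 2·142 + 4.7 + 7/2.8
= 284 + 4.70 + 2.50
= 291.2 mOsm/kg

291.2 mOsm/kg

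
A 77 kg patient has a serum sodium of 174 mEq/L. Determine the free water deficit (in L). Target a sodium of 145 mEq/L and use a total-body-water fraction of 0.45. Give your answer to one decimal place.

TBW = 0.45 · 77 = 34.65 L
Free water deficit = TBW · (Na/145 − 1)
= 34.65 · (174/145 − 1)
= 34.65 · 0.2
= 6.93 L

6.9 L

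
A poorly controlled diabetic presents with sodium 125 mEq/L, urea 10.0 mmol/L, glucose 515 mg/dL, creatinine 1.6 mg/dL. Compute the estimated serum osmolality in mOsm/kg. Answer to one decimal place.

Calculated osmolality = 2·Na + glucose/18 + urea
= 2·125 + 515/18 + 10
= 250 + 28.61 + 10
= 288.61 mOsm/kg

288.6 mOsm/kg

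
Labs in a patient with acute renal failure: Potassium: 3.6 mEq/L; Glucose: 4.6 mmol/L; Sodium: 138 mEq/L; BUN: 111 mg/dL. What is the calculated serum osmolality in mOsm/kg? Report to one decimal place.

320.2 mOsm/kg

Calculated osmolality = 2·Na + glucose + BUN/2.8
= 2·138 + 4.6 + 111/2.8
= 276 + 4.60 + 39.64
= 320.24 mOsm/kg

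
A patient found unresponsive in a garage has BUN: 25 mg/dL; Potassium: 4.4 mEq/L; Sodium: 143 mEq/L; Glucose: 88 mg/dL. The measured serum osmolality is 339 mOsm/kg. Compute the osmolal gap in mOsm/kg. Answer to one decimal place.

Calculated osmolality = 2·Na + glucose/18 + BUN/2.8
= 2·143 + 88/18 + 25/2.8
= 286 + 4.89 + 8.93
= 299.82 mOsm/kg ≈ 299.8 mOsm/kg
Osmolar gap = measured − calculated = 339 − 299.8 = 39.2 mOsm/kg

39.2 mOsm/kg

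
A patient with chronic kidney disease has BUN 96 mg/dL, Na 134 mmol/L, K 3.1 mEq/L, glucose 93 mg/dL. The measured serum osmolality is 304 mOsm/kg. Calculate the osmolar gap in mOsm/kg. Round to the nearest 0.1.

Calculated osmolality = 2·Na + glucose/18 + BUN/2.8
= 2·134 + 93/18 + 96/2.8
= 268 + 5.17 + 34.29
= 307.46 mOsm/kg ≈ 307.5 mOsm/kg
Osmolar gap = measured − calculated = 304 − 307.5 = -3.5 mOsm/kg

-3.5 mOsm/kg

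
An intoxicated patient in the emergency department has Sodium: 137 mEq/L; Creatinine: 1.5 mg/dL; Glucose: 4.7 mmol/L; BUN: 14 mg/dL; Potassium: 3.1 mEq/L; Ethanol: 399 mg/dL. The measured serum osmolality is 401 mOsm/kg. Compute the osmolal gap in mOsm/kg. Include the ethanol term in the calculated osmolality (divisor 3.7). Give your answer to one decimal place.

Calculated osmolality = 2·Na + glucose + BUN/2.8 + ethanol/3.7
= 2·137 + 4.7 + 14/2.8 + 399/3.7
= 274 + 4.70 + 5 + 107.84
= 391.54 mOsm/kg ≈ 391.5 mOsm/kg
Osmolar gap = measured − calculated = 401 − 391.5 = 9.5 mOsm/kg

9.5 mOsm/kg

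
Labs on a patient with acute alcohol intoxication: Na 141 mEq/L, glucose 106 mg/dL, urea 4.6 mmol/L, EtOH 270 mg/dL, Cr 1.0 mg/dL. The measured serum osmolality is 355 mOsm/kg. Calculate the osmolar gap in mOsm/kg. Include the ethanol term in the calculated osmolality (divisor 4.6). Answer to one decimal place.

3.8 mOsm/kg

Calculated osmolality = 2·Na + glucose/18 + urea + ethanol/4.6
= 2·141 + 106/18 + 4.6 + 270/4.6
= 282 + 5.89 + 4.60 + 58.70
= 351.19 mOsm/kg ≈ 351.2 mOsm/kg
Osmolar gap = measured − calculated = 355 − 351.2 = 3.8 mOsm/kg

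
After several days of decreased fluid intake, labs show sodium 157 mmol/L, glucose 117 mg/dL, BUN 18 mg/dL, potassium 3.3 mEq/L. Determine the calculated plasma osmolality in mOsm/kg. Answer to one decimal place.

326.9 mOsm/kg

Calculated osmolality = 2·Na + glucose/18 + BUN/2.8
= 2·157 + 117/18 + 18/2.8
= 314 + 6.50 + 6.43
= 326.93 mOsm/kg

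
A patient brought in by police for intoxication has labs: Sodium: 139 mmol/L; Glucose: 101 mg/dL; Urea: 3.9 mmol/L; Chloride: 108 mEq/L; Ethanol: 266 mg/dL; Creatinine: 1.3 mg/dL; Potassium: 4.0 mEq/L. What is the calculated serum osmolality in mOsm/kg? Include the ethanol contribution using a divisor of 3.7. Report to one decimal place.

Calculated osmolality = 2·Na + glucose/18 + urea + ethanol/3.7
= 2·139 + 101/18 + 3.9 + 266/3.7
= 278 + 5.61 + 3.90 + 71.89
= 359.4 mOsm/kg

359.4 mOsm/kg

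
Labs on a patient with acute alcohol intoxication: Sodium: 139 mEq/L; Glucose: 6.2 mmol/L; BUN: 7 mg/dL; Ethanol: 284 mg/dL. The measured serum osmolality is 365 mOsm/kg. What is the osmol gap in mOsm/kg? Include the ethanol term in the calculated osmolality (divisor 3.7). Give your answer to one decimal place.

Calculated osmolality = 2·Na + glucose + BUN/2.8 + ethanol/3.7
= 2·139 + 6.2 + 7/2.8 + 284/3.7
= 278 + 6.20 + 2.50 + 76.76
= 363.46 mOsm/kg ≈ 363.5 mOsm/kg
Osmolar gap = measured − calculated = 365 − 363.5 = 1.5 mOsm/kg

1.5 mOsm/kg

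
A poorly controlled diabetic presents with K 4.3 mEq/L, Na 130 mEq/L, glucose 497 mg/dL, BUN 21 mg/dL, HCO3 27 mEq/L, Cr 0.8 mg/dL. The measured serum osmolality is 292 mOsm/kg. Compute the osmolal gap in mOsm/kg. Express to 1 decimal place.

-3.1 mOsm/kg

Calculated osmolality = 2·Na + glucose/18 + BUN/2.8
= 2·130 + 497/18 + 21/2.8
= 260 + 27.61 + 7.50
= 295.11 mOsm/kg ≈ 295.1 mOsm/kg
Osmolar gap = measured − calculated = 292 − 295.1 = -3.1 mOsm/kg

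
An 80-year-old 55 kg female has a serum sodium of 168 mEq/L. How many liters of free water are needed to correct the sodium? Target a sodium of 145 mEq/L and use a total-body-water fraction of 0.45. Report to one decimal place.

3.9 L

TBW = 0.45 · 55 = 24.75 L
Free water deficit = TBW · (Na/145 − 1)
= 24.75 · (168/145 − 1)
= 24.75 · 0.1586
= 3.93 L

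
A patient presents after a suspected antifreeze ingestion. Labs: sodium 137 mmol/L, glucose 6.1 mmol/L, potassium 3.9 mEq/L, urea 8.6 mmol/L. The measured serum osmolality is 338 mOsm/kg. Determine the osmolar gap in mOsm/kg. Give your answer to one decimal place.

49.3 mOsm/kg

Calculated osmolality = 2·Na + glucose + urea
= 2·137 + 6.1 + 8.6
= 274 + 6.10 + 8.60
= 288.7 mOsm/kg ≈ 288.7 mOsm/kg
Osmolar gap = measured − calculated = 338 − 288.7 = 49.3 mOsm/kg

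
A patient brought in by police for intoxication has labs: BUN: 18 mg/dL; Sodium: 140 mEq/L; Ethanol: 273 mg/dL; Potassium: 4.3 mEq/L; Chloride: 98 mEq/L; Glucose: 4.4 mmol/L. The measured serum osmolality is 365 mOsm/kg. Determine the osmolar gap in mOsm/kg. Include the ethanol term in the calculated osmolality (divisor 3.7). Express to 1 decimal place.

Calculated osmolality = 2·Na + glucose + BUN/2.8 + ethanol/3.7
= 2·140 + 4.4 + 18/2.8 + 273/3.7
= 280 + 4.40 + 6.43 + 73.78
= 364.61 mOsm/kg ≈ 364.6 mOsm/kg
Osmolar gap = measured − calculated = 365 − 364.6 = 0.4 mOsm/kg

0.4 mOsm/kg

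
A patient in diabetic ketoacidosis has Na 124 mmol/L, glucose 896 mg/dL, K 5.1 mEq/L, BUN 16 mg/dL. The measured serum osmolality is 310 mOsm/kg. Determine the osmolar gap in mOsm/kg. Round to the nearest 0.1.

Calculated osmolality = 2·Na + glucose/18 + BUN/2.8
= 2·124 + 896/18 + 16/2.8
= 248 + 49.78 + 5.71
= 303.49 mOsm/kg ≈ 303.5 mOsm/kg
Osmolar gap = measured − calculated = 310 − 303.5 = 6.5 mOsm/kg

6.5 mOsm/kg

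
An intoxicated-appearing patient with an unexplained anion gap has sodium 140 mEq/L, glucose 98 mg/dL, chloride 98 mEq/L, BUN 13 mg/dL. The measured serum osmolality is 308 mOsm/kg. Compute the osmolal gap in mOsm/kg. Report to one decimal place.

Calculated osmolality = 2·Na + glucose/18 + BUN/2.8
= 2·140 + 98/18 + 13/2.8
= 280 + 5.44 + 4.64
= 290.08 mOsm/kg ≈ 290.1 mOsm/kg
Osmolar gap = measured − calculated = 308 − 290.1 = 17.9 mOsm/kg

17.9 mOsm/kg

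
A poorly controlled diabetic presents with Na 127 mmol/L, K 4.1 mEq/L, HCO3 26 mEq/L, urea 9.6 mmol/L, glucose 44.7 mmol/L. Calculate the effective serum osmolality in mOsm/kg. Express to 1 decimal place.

Effective osmolality excludes urea (freely permeant across cell membranes):
2·Na + glucose
= 2·127 + 44.7
= 254 + 44.7
= 298.7 mOsm/kg

298.7 mOsm/kg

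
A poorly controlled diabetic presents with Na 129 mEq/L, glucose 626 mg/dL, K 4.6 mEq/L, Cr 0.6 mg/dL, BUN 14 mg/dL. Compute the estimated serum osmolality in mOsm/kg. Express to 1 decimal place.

297.8 mOsm/kg

Calculated osmolality = 2·Na + glucose/18 + BUN/2.8
= 2·129 + 626/18 + 14/2.8
= 258 + 34.78 + 5
= 297.78 mOsm/kg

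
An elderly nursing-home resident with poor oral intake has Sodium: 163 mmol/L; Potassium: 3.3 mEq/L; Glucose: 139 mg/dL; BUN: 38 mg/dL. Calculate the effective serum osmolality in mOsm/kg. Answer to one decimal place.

Effective osmolality excludes urea (freely permeant across cell membranes):
2·Na + glucose/18
= 2·163 + 139/18
= 326 + 7.72
= 333.72 mOsm/kg

333.7 mOsm/kg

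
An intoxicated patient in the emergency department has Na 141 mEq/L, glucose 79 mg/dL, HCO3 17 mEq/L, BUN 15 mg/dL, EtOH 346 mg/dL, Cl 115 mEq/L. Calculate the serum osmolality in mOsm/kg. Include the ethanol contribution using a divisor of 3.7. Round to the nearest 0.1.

385.3 mOsm/kg

Calculated osmolality = 2·Na + glucose/18 + BUN/2.8 + ethanol/3.7
= 2·141 + 79/18 + 15/2.8 + 346/3.7
= 282 + 4.39 + 5.36 + 93.51
= 385.26 mOsm/kg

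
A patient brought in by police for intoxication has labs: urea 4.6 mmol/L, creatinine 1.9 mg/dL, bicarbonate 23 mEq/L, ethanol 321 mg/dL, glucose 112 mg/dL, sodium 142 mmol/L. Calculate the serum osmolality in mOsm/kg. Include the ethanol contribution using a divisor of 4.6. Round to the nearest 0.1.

Calculated osmolality = 2·Na + glucose/18 + urea + ethanol/4.6
= 2·142 + 112/18 + 4.6 + 321/4.6
= 284 + 6.22 + 4.60 + 69.78
= 364.6 mOsm/kg

364.6 mOsm/kg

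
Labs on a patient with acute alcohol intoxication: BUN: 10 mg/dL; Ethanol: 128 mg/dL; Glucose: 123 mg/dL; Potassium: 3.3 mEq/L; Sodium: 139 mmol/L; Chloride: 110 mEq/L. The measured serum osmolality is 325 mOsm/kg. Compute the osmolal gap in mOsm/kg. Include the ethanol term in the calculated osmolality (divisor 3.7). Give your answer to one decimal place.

Calculated osmolality = 2·Na + glucose/18 + BUN/2.8 + ethanol/3.7
= 2·139 + 123/18 + 10/2.8 + 128/3.7
= 278 + 6.83 + 3.57 + 34.59
= 322.99 mOsm/kg ≈ 323.0 mOsm/kg
Osmolar gap = measured − calculated = 325 − 323.0 = 2.0 mOsm/kg

2.0 mOsm/kg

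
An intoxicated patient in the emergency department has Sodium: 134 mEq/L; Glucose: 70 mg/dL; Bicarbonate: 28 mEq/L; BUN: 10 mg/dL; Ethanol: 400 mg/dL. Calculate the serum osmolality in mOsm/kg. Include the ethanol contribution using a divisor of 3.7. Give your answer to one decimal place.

383.6 mOsm/kg

Calculated osmolality = 2·Na + glucose/18 + BUN/2.8 + ethanol/3.7
= 2·134 + 70/18 + 10/2.8 + 400/3.7
= 268 + 3.89 + 3.57 + 108.11
= 383.57 mOsm/kg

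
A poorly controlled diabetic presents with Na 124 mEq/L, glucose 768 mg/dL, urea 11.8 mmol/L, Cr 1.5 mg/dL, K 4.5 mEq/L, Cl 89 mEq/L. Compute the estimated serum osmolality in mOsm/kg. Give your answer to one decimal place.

302.5 mOsm/kg

Calculated osmolality = 2·Na + glucose/18 + urea
= 2·124 + 768/18 + 11.8
= 248 + 42.67 + 11.80
= 302.47 mOsm/kg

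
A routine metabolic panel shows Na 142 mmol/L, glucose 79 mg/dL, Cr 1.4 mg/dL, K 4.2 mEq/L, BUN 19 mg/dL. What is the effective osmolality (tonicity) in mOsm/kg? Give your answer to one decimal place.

Effective osmolality excludes urea (freely permeant across cell membranes):
2·Na + glucose/18
= 2·142 + 79/18
= 284 + 4.39
= 288.39 mOsm/kg

288.4 mOsm/kg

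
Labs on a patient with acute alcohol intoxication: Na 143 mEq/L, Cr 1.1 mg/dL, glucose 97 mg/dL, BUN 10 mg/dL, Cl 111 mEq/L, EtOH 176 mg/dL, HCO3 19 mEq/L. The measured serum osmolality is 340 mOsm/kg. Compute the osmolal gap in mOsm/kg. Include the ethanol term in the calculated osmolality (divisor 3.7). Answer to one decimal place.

Calculated osmolality = 2·Na + glucose/18 + BUN/2.8 + ethanol/3.7
= 2·143 + 97/18 + 10/2.8 + 176/3.7
= 286 + 5.39 + 3.57 + 47.57
= 342.53 mOsm/kg ≈ 342.5 mOsm/kg
Osmolar gap = measured − calculated = 340 − 342.5 = -2.5 mOsm/kg

-2.5 mOsm/kg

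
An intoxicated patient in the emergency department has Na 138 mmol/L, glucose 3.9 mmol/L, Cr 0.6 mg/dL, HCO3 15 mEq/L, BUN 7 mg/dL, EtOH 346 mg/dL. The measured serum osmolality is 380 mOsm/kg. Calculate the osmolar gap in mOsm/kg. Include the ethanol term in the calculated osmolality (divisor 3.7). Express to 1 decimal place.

4.1 mOsm/kg

Calculated osmolality = 2·Na + glucose + BUN/2.8 + ethanol/3.7
= 2·138 + 3.9 + 7/2.8 + 346/3.7
= 276 + 3.90 + 2.50 + 93.51
= 375.91 mOsm/kg ≈ 375.9 mOsm/kg
Osmolar gap = measured − calculated = 380 − 375.9 = 4.1 mOsm/kg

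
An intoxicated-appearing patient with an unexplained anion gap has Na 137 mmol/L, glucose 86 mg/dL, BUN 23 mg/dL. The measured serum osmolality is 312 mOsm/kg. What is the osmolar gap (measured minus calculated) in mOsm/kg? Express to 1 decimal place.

25.0 mOsm/kg

Calculated osmolality = 2·Na + glucose/18 + BUN/2.8
= 2·137 + 86/18 + 23/2.8
= 274 + 4.78 + 8.21
= 286.99 mOsm/kg ≈ 287.0 mOsm/kg
Osmolar gap = measured − calculated = 312 − 287.0 = 25.0 mOsm/kg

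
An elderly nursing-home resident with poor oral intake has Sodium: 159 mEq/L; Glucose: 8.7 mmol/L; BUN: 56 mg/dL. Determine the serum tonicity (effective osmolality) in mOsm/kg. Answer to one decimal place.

326.7 mOsm/kg

Effective osmolality excludes urea (freely permeant across cell membranes):
2·Na + glucose
= 2·159 + 8.7
= 318 + 8.7
= 326.7 mOsm/kg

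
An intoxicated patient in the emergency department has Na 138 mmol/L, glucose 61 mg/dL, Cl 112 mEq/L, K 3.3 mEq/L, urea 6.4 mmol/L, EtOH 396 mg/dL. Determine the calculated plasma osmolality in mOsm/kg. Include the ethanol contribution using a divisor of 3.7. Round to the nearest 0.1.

392.8 mOsm/kg

Calculated osmolality = 2·Na + glucose/18 + urea + ethanol/3.7
= 2·138 + 61/18 + 6.4 + 396/3.7
= 276 + 3.39 + 6.40 + 107.03
= 392.82 mOsm/kg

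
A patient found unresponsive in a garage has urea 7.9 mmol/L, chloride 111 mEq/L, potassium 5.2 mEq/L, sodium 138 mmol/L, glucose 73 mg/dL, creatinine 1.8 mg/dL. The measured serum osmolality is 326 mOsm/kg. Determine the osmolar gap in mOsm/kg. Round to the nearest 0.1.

38.0 mOsm/kg

Calculated osmolality = 2·Na + glucose/18 + urea
= 2·138 + 73/18 + 7.9
= 276 + 4.06 + 7.90
= 287.96 mOsm/kg ≈ 288.0 mOsm/kg
Osmolar gap = measured − calculated = 326 − 288.0 = 38.0 mOsm/kg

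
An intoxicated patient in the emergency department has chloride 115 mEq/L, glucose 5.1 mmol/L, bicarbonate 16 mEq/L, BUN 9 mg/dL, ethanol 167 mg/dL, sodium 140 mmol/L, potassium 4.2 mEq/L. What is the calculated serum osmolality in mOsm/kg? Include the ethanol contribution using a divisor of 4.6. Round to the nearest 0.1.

324.6 mOsm/kg

Calculated osmolality = 2·Na + glucose + BUN/2.8 + ethanol/4.6
= 2·140 + 5.1 + 9/2.8 + 167/4.6
= 280 + 5.10 + 3.21 + 36.30
= 324.61 mOsm/kg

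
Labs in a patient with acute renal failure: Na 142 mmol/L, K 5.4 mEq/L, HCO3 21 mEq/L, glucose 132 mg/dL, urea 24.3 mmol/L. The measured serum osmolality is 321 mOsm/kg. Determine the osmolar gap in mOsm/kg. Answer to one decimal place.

Calculated osmolality = 2·Na + glucose/18 + urea
= 2·142 + 132/18 + 24.3
= 284 + 7.33 + 24.30
= 315.63 mOsm/kg ≈ 315.6 mOsm/kg
Osmolar gap = measured − calculated = 321 − 315.6 = 5.4 mOsm/kg

5.4 mOsm/kg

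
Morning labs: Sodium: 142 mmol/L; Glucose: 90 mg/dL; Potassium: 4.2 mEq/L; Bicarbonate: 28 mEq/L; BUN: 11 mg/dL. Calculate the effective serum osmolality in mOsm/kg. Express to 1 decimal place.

Effective osmolality excludes urea (freely permeant across cell membranes):
2·Na + glucose/18
= 2·142 + 90/18
= 284 + 5
= 289 mOsm/kg

289.0 mOsm/kg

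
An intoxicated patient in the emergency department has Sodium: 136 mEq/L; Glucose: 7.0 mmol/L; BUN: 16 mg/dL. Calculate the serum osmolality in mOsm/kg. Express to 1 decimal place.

Calculated osmolality = 2·Na + glucose + BUN/2.8
= 2·136 + 7 + 16/2.8
= 272 + 7 + 5.71
= 284.71 mOsm/kg

284.7 mOsm/kg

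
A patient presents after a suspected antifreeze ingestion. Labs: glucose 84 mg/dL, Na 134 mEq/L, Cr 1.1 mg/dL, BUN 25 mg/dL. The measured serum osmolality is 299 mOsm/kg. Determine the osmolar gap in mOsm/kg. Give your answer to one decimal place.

Calculated osmolality = 2·Na + glucose/18 + BUN/2.8
= 2·134 + 84/18 + 25/2.8
= 268 + 4.67 + 8.93
= 281.6 mOsm/kg ≈ 281.6 mOsm/kg
Osmolar gap = measured − calculated = 299 − 281.6 = 17.4 mOsm/kg

17.4 mOsm/kg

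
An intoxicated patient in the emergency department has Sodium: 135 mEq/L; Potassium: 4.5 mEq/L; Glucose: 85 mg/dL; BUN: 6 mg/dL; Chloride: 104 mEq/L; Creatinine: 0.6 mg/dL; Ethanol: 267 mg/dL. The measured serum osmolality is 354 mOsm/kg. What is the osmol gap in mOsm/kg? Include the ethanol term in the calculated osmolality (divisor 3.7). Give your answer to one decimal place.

Calculated osmolality = 2·Na + glucose/18 + BUN/2.8 + ethanol/3.7
= 2·135 + 85/18 + 6/2.8 + 267/3.7
= 270 + 4.72 + 2.14 + 72.16
= 349.02 mOsm/kg ≈ 349.0 mOsm/kg
Osmolar gap = measured − calculated = 354 − 349.0 = 5.0 mOsm/kg

5.0 mOsm/kg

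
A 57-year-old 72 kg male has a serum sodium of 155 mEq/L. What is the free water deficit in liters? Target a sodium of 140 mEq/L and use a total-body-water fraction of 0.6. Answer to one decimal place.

4.6 L

TBW = 0.6 · 72 = 43.2 L
Free water deficit = TBW · (Na/140 − 1)
= 43.2 · (155/140 − 1)
= 43.2 · 0.1071
= 4.63 L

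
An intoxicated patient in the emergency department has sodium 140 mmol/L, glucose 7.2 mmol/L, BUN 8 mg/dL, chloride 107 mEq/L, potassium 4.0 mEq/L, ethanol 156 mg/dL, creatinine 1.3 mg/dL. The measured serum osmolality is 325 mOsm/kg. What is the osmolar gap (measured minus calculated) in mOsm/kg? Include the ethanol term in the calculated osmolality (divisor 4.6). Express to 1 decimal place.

1.0 mOsm/kg

Calculated osmolality = 2·Na + glucose + BUN/2.8 + ethanol/4.6
= 2·140 + 7.2 + 8/2.8 + 156/4.6
= 280 + 7.20 + 2.86 + 33.91
= 323.97 mOsm/kg ≈ 324.0 mOsm/kg
Osmolar gap = measured − calculated = 325 − 324.0 = 1.0 mOsm/kg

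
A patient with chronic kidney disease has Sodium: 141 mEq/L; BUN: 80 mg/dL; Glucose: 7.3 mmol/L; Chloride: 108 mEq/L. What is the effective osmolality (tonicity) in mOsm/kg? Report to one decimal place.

289.3 mOsm/kg

Effective osmolality excludes urea (freely permeant across cell membranes):
2·Na + glucose
= 2·141 + 7.3
= 282 + 7.3
= 289.3 mOsm/kg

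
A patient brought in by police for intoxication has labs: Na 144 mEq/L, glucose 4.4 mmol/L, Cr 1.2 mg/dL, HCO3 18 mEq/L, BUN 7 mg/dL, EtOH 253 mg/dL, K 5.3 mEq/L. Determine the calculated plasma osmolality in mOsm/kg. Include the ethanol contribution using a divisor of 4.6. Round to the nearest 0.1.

Calculated osmolality = 2·Na + glucose + BUN/2.8 + ethanol/4.6
= 2·144 + 4.4 + 7/2.8 + 253/4.6
= 288 + 4.40 + 2.50 + 55
= 349.9 mOsm/kg

349.9 mOsm/kg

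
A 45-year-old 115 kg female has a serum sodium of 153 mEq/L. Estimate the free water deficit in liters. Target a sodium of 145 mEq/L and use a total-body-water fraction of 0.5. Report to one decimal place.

TBW = 0.5 · 115 = 57.5 L
Free water deficit = TBW · (Na/145 − 1)
= 57.5 · (153/145 − 1)
= 57.5 · 0.0552
= 3.17 L

3.2 L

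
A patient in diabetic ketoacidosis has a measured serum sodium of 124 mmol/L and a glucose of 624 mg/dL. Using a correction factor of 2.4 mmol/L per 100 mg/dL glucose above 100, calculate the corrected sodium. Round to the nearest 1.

137 mmol/L

Corrected Na = measured Na + 2.4 · (glucose − 100)/100
= 124 + 2.4 · (624 − 100)/100
= 124 + 12.6
= 136.6 mmol/L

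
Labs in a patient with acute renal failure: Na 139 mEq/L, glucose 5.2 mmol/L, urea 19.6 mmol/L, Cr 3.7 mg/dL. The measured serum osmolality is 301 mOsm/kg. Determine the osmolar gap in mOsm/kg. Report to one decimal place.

-1.8 mOsm/kg

Calculated osmolality = 2·Na + glucose + urea
= 2·139 + 5.2 + 19.6
= 278 + 5.20 + 19.60
= 302.8 mOsm/kg ≈ 302.8 mOsm/kg
Osmolar gap = measured − calculated = 301 − 302.8 = -1.8 mOsm/kg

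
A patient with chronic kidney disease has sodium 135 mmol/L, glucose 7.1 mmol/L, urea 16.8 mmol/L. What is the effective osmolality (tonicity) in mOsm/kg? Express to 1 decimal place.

277.1 mOsm/kg

Effective osmolality excludes urea (freely permeant across cell membranes):
2·Na + glucose
= 2·135 + 7.1
= 270 + 7.1
= 277.1 mOsm/kg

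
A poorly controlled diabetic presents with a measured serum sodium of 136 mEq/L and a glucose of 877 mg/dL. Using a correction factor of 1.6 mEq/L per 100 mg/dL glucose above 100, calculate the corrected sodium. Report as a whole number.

Corrected Na = measured Na + 1.6 · (glucose − 100)/100
= 136 + 1.6 · (877 − 100)/100
= 136 + 12.4
= 148.4 mEq/L

148 mEq/L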